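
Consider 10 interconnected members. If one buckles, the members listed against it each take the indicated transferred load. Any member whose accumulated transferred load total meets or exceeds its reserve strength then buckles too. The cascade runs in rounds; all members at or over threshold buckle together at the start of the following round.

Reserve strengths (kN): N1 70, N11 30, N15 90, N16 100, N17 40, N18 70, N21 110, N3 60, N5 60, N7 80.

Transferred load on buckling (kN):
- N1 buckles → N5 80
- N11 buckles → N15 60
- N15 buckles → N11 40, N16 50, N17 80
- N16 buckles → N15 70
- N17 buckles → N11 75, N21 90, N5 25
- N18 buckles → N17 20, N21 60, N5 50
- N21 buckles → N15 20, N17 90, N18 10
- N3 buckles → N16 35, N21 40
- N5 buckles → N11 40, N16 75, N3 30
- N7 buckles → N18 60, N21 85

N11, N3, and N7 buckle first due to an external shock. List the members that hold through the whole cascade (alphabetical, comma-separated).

N1

Round 1 — N11, N3, N7 buckle (initial).
  N15: +60 → 60 < 90
  N16: +35 → 35 < 100
  N18: +60 → 60 < 70
  N21: +40+85 → 125 ≥ 110
Round 2 — N21 buckles.
  N15: +20 → 80 < 90
  N17: +90 → 90 ≥ 40
  N18: +10 → 70 ≥ 70
Round 3 — N17, N18 buckle.
  N5: +25+50 → 75 ≥ 60
Round 4 — N5 buckles.
  N16: +75 → 110 ≥ 100
Round 5 — N16 buckles.
  N15: +70 → 150 ≥ 90
Round 6 — N15 buckles.
No further bucklings.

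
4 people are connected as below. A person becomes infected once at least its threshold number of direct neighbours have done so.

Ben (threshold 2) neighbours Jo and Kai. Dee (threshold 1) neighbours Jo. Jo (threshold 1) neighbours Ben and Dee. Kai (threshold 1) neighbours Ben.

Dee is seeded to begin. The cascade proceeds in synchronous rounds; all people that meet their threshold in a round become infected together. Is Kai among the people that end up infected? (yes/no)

Round 1 — Dee becomes infected (initial).
Round 2 — checking thresholds:
  Jo: 1 of 2 neighbours ≥ 1, becomes infected.
Round 3 — no new infections; cascade stops.

no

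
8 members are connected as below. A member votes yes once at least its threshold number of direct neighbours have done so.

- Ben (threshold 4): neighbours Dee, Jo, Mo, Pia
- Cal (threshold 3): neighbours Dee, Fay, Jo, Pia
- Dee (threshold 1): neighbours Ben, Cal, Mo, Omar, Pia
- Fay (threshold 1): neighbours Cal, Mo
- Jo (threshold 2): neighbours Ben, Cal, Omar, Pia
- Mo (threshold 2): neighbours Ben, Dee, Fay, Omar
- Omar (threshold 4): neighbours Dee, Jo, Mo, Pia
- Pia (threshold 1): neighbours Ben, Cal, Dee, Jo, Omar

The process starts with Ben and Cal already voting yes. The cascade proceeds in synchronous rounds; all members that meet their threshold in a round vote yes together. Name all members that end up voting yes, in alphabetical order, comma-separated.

Ben, Cal, Dee, Fay, Jo, Mo, Omar, Pia

Round 1 — Ben, Cal vote yes (initial).
Round 2 — checking thresholds:
  Dee: 2 of 5 neighbours ≥ 1, votes yes.
  Fay: 1 of 2 neighbours ≥ 1, votes yes.
  Jo: 2 of 4 neighbours ≥ 2, votes yes.
  Mo: 1 of 4 neighbours < 2, holds.
  Pia: 2 of 5 neighbours ≥ 1, votes yes.
Round 3 — checking thresholds:
  Mo: 3 of 4 neighbours ≥ 2, votes yes.
  Omar: 3 of 4 neighbours < 4, holds.
Round 4 — checking thresholds:
  Omar: 4 of 4 neighbours ≥ 4, votes yes.
Round 5 — no new yes votes; cascade stops.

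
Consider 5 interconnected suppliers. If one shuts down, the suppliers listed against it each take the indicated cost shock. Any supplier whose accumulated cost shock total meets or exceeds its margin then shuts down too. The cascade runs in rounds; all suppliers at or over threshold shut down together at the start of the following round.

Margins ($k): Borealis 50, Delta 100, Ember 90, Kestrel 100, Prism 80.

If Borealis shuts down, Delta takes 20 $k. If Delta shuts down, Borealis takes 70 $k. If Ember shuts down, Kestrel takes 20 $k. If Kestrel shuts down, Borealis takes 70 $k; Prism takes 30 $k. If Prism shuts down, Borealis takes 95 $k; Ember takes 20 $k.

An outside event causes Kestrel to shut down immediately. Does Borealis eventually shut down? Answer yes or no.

Round 1 — Kestrel shuts down (initial).
  Borealis: +70 → 70 ≥ 50
  Prism: +30 → 30 < 80
Round 2 — Borealis shuts down.
  Delta: +20 → 20 < 100
No further shutdowns.

yes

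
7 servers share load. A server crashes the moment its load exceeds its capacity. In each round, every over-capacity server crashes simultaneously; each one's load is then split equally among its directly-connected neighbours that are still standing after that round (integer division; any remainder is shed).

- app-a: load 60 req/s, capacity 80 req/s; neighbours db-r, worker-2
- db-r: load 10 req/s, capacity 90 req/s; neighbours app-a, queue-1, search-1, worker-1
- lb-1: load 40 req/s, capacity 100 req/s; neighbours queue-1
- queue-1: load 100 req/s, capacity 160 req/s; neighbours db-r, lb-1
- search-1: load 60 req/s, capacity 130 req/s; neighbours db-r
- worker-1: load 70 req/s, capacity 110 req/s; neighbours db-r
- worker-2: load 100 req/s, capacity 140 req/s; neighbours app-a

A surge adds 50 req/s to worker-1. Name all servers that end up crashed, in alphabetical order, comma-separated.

Round 1 — worker-1 at 120 > 110. worker-1 crashes.
  worker-1 sheds 120 req/s to db-r: 120 each.
    db-r: 10+120 = 130 > 90
Round 2 — db-r crashes.
  db-r sheds 130 req/s to app-a, queue-1, search-1: 43 each (1 lost).
    app-a: 60+43 = 103 > 80
    queue-1: 100+43 = 143 ≤ 160
    search-1: 60+43 = 103 ≤ 130
Round 3 — app-a crashes.
  app-a sheds 103 req/s to worker-2: 103 each.
    worker-2: 100+103 = 203 > 140
Round 4 — worker-2 crashes.
  worker-2 sheds 203 req/s: no online neighbours, lost.
No further crashes.

app-a, db-r, worker-1, worker-2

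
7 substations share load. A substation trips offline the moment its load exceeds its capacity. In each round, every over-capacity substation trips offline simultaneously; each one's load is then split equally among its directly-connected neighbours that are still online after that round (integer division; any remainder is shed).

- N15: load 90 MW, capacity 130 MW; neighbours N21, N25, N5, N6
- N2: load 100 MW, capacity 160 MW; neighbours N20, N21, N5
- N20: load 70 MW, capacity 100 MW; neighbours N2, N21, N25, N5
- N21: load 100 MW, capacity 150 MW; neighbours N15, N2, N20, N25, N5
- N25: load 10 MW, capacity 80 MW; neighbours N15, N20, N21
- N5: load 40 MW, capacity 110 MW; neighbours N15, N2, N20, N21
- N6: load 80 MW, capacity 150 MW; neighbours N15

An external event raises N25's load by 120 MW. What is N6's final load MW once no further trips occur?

Round 1 — N25 at 130 > 80. N25 trips offline.
  N25 sheds 130 MW to N15, N20, N21: 43 each (1 lost).
    N15: 90+43 = 133 > 130
    N20: 70+43 = 113 > 100
    N21: 100+43 = 143 ≤ 150
Round 2 — N15, N20 trip offline.
  N15 sheds 133 MW to N21, N5, N6: 44 each (1 lost).
    N21: 143+44 = 187 > 150
    N5: 40+44 = 84 ≤ 110
    N6: 80+44 = 124 ≤ 150
  N20 sheds 113 MW to N2, N21, N5: 37 each (2 lost).
    N2: 100+37 = 137 ≤ 160
    N21: 187+37 = 224 > 150
    N5: 84+37 = 121 > 110
Round 3 — N21, N5 trip offline.
  N21 sheds 224 MW to N2: 224 each.
    N2: 137+224 = 361 > 160
  N5 sheds 121 MW to N2: 121 each.
    N2: 361+121 = 482 > 160
Round 4 — N2 trips offline.
  N2 sheds 482 MW: no online neighbours, lost.
No further trips.

124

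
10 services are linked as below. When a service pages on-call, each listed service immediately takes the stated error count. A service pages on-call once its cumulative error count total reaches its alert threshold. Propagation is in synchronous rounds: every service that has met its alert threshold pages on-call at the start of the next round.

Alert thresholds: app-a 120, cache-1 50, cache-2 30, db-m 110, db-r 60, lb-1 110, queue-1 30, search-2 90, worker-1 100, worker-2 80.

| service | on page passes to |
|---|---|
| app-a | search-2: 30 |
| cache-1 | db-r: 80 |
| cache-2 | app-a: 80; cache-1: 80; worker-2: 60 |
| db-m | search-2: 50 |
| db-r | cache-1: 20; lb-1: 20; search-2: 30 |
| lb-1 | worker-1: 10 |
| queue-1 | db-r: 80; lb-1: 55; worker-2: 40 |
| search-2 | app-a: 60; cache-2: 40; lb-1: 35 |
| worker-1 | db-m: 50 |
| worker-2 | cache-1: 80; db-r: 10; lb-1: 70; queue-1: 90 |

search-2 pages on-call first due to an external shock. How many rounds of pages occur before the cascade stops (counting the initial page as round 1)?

4

Round 1 — search-2 pages on-call (initial).
  app-a: +60 → 60 < 120
  cache-2: +40 → 40 ≥ 30
  lb-1: +35 → 35 < 110
Round 2 — cache-2 pages on-call.
  app-a: +80 → 140 ≥ 120
  cache-1: +80 → 80 ≥ 50
  worker-2: +60 → 60 < 80
Round 3 — app-a, cache-1 page on-call.
  db-r: +80 → 80 ≥ 60
Round 4 — db-r pages on-call.
  lb-1: +20 → 55 < 110
No further pages.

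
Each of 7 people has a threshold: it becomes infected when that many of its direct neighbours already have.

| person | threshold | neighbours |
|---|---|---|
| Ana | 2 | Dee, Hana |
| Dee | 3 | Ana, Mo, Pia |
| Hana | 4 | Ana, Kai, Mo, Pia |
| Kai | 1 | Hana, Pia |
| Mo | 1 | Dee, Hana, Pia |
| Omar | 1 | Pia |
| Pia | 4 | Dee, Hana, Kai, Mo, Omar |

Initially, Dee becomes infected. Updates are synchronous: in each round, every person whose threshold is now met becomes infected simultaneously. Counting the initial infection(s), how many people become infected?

2

Round 1 — Dee becomes infected (initial).
Round 2 — checking thresholds:
  Ana: 1 of 2 neighbours < 2, holds.
  Mo: 1 of 3 neighbours ≥ 1, becomes infected.
  Pia: 1 of 5 neighbours < 4, holds.
Round 3 — no new infections; cascade stops.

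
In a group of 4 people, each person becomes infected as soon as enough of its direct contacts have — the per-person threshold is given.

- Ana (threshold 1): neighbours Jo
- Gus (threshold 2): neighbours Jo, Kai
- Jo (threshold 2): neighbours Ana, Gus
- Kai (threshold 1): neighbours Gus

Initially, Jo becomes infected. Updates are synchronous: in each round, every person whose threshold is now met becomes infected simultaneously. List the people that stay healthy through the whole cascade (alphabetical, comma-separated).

Gus, Kai

Round 1 — Jo becomes infected (initial).
Round 2 — checking thresholds:
  Ana: 1 of 1 neighbours ≥ 1, becomes infected.
  Gus: 1 of 2 neighbours < 2, below threshold.
Round 3 — no new infections; cascade stops.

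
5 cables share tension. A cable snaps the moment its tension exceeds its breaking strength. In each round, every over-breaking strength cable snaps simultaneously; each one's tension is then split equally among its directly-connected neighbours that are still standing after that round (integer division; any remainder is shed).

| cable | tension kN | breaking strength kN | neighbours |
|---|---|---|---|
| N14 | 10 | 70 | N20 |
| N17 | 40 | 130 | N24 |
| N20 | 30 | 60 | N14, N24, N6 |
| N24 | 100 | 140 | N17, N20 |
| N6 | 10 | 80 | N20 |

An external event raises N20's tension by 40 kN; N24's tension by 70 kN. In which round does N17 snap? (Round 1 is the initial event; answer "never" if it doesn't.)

2

Round 1 — N20 at 70 > 60; N24 at 170 > 140. N20, N24 snap.
  N20 sheds 70 kN to N14, N6: 35 each.
    N14: 10+35 = 45 ≤ 70
    N6: 10+35 = 45 ≤ 80
  N24 sheds 170 kN to N17: 170 each.
    N17: 40+170 = 210 > 130
Round 2 — N17 snaps.
  N17 sheds 210 kN: no online neighbours, lost.
No further breaks.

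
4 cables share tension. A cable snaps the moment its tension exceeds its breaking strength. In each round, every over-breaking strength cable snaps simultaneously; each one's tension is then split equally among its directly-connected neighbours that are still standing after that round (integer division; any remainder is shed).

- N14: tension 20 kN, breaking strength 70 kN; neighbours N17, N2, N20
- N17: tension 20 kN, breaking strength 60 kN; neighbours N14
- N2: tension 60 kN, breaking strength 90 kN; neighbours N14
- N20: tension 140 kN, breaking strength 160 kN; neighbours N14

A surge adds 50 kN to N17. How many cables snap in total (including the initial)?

4

Round 1 — N17 at 70 > 60. N17 snaps.
  N17 sheds 70 kN to N14: 70 each.
    N14: 20+70 = 90 > 70
Round 2 — N14 snaps.
  N14 sheds 90 kN to N2, N20: 45 each.
    N2: 60+45 = 105 > 90
    N20: 140+45 = 185 > 160
Round 3 — N2, N20 snap.
  N2 sheds 105 kN: no online neighbours, lost.
  N20 sheds 185 kN: no online neighbours, lost.
No further breaks.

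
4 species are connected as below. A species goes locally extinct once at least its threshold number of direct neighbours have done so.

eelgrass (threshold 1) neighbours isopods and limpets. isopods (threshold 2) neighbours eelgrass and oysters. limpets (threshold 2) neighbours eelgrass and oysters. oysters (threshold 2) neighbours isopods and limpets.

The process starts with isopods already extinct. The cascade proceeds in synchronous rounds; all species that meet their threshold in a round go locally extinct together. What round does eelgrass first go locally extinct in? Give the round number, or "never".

2

Round 1 — isopods goes locally extinct (initial).
Round 2 — checking thresholds:
  eelgrass: 1 of 2 neighbours ≥ 1, goes locally extinct.
  oysters: 1 of 2 neighbours < 2, not yet.
Round 3 — no new extinctions; cascade stops.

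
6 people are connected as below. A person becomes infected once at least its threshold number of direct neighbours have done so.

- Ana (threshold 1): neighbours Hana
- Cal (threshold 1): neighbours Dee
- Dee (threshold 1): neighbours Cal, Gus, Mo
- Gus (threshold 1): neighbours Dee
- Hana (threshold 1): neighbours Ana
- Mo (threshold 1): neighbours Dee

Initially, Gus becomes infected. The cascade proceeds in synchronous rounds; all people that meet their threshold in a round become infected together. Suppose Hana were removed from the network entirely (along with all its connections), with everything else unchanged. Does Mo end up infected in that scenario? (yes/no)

yes

With Hana removed:
Round 1 — Gus becomes infected (initial).
Round 2 — checking thresholds:
  Dee: 1 of 3 neighbours ≥ 1, becomes infected.
Round 3 — checking thresholds:
  Cal: 1 of 1 neighbours ≥ 1, becomes infected.
  Mo: 1 of 1 neighbours ≥ 1, becomes infected.
Round 4 — no new infections; cascade stops.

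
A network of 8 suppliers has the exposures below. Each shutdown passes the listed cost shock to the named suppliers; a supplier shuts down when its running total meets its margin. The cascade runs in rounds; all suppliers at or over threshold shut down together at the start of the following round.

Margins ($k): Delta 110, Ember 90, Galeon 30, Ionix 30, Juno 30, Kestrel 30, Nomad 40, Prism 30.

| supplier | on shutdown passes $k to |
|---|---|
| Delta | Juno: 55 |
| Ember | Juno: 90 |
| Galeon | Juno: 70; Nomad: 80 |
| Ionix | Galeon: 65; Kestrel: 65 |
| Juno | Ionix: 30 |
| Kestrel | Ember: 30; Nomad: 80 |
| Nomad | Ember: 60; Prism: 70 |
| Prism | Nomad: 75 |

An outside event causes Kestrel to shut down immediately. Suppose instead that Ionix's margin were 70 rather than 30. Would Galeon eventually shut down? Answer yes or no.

With Ionix's margin at 70:
Round 1 — Kestrel shuts down (initial).
  Ember: +30 → 30 < 90
  Nomad: +80 → 80 ≥ 40
Round 2 — Nomad shuts down.
  Ember: +60 → 90 ≥ 90
  Prism: +70 → 70 ≥ 30
Round 3 — Ember, Prism shut down.
  Juno: +90 → 90 ≥ 30
Round 4 — Juno shuts down.
  Ionix: +30 → 30 < 70
No further shutdowns.

no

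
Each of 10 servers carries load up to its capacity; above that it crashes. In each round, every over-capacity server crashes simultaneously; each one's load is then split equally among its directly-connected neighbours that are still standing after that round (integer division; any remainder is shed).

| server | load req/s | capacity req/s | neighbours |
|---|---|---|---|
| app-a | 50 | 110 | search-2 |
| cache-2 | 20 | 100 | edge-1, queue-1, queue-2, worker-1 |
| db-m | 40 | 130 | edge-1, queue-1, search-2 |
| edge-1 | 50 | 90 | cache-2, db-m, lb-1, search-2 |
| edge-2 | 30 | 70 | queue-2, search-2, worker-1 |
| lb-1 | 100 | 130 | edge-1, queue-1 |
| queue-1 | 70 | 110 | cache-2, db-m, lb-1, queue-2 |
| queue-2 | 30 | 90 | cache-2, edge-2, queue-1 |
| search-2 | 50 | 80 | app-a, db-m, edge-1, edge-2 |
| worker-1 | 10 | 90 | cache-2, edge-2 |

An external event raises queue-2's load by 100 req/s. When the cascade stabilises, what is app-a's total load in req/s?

78

Round 1 — queue-2 at 130 > 90. queue-2 crashes.
  queue-2 sheds 130 req/s to cache-2, edge-2, queue-1: 43 each (1 lost).
    cache-2: 20+43 = 63 ≤ 100
    edge-2: 30+43 = 73 > 70
    queue-1: 70+43 = 113 > 110
Round 2 — edge-2, queue-1 crash.
  edge-2 sheds 73 req/s to search-2, worker-1: 36 each (1 lost).
    search-2: 50+36 = 86 > 80
    worker-1: 10+36 = 46 ≤ 90
  queue-1 sheds 113 req/s to cache-2, db-m, lb-1: 37 each (2 lost).
    cache-2: 63+37 = 100 ≤ 100
    db-m: 40+37 = 77 ≤ 130
    lb-1: 100+37 = 137 > 130
Round 3 — lb-1, search-2 crash.
  lb-1 sheds 137 req/s to edge-1: 137 each.
    edge-1: 50+137 = 187 > 90
  search-2 sheds 86 req/s to app-a, db-m, edge-1: 28 each (2 lost).
    app-a: 50+28 = 78 ≤ 110
    db-m: 77+28 = 105 ≤ 130
    edge-1: 187+28 = 215 > 90
Round 4 — edge-1 crashes.
  edge-1 sheds 215 req/s to cache-2, db-m: 107 each (1 lost).
    cache-2: 100+107 = 207 > 100
    db-m: 105+107 = 212 > 130
Round 5 — cache-2, db-m crash.
  cache-2 sheds 207 req/s to worker-1: 207 each.
    worker-1: 46+207 = 253 > 90
  db-m sheds 212 req/s: no online neighbours, lost.
Round 6 — worker-1 crashes.
  worker-1 sheds 253 req/s: no online neighbours, lost.
No further crashes.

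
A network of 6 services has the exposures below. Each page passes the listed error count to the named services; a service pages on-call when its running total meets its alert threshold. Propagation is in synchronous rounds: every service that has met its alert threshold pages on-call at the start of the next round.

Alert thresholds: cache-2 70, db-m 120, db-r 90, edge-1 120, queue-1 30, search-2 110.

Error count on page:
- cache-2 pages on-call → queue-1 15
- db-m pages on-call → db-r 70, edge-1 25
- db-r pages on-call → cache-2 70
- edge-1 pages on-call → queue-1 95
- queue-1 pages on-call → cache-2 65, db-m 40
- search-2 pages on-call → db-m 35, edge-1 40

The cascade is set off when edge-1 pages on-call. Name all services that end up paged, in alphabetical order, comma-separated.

edge-1, queue-1

Round 1 — edge-1 pages on-call (initial).
  queue-1: +95 → 95 ≥ 30
Round 2 — queue-1 pages on-call.
  cache-2: +65 → 65 < 70
  db-m: +40 → 40 < 120
No further pages.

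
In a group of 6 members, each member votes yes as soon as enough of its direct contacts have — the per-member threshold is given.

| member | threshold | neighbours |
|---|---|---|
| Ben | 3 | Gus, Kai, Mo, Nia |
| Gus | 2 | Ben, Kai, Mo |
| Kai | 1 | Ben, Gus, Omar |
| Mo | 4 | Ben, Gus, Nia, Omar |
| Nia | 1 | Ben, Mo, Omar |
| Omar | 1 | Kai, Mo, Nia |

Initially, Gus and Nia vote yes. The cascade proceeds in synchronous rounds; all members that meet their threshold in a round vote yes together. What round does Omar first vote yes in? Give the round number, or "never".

Round 1 — Gus, Nia vote yes (initial).
Round 2 — checking thresholds:
  Ben: 2 of 4 neighbours < 3, not yet.
  Kai: 1 of 3 neighbours ≥ 1, votes yes.
  Mo: 2 of 4 neighbours < 4, not yet.
  Omar: 1 of 3 neighbours ≥ 1, votes yes.
Round 3 — checking thresholds:
  Ben: 3 of 4 neighbours ≥ 3, votes yes.
  Mo: 3 of 4 neighbours < 4, not yet.
Round 4 — checking thresholds:
  Mo: 4 of 4 neighbours ≥ 4, votes yes.
Round 5 — no new yes votes; cascade stops.

2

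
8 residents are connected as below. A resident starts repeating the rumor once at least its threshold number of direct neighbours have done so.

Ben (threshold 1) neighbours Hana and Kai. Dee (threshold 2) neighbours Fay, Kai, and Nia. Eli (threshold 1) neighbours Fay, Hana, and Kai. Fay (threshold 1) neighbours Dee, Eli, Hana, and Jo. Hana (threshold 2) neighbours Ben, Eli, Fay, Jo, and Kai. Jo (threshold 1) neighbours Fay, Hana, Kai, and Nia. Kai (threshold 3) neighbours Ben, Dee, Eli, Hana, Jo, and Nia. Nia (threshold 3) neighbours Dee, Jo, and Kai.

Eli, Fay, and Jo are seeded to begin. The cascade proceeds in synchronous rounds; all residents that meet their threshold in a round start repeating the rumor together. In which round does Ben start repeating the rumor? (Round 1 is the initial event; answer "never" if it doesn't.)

3

Round 1 — Eli, Fay, Jo start repeating the rumor (initial).
Round 2 — checking thresholds:
  Dee: 1 of 3 neighbours < 2, holds.
  Hana: 3 of 5 neighbours ≥ 2, starts repeating the rumor.
  Kai: 2 of 6 neighbours < 3, holds.
  Nia: 1 of 3 neighbours < 3, holds.
Round 3 — checking thresholds:
  Ben: 1 of 2 neighbours ≥ 1, starts repeating the rumor.
  Dee: 1 of 3 neighbours < 2, holds.
  Kai: 3 of 6 neighbours ≥ 3, starts repeating the rumor.
  Nia: 1 of 3 neighbours < 3, holds.
Round 4 — checking thresholds:
  Dee: 2 of 3 neighbours ≥ 2, starts repeating the rumor.
  Nia: 2 of 3 neighbours < 3, holds.
Round 5 — checking thresholds:
  Nia: 3 of 3 neighbours ≥ 3, starts repeating the rumor.
Round 6 — no new spreads; cascade stops.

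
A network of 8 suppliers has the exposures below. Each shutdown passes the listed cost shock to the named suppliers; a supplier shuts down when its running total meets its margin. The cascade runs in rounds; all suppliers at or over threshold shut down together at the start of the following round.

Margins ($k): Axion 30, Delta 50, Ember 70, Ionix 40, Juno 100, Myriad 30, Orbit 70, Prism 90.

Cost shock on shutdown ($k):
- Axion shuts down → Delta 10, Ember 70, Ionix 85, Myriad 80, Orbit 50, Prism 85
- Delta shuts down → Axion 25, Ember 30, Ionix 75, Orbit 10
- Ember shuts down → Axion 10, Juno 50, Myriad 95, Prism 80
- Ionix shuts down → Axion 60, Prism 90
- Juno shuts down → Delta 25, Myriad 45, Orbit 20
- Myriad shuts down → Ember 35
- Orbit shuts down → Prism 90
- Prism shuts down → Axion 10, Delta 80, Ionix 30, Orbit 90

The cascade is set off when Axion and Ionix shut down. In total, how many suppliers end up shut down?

Round 1 — Axion, Ionix shut down (initial).
  Delta: +10 → 10 < 50
  Ember: +70 → 70 ≥ 70
  Myriad: +80 → 80 ≥ 30
  Orbit: +50 → 50 < 70
  Prism: +85+90 → 175 ≥ 90
Round 2 — Ember, Myriad, Prism shut down.
  Delta: +80 → 90 ≥ 50
  Juno: +50 → 50 < 100
  Orbit: +90 → 140 ≥ 70
Round 3 — Delta, Orbit shut down.
No further shutdowns.

7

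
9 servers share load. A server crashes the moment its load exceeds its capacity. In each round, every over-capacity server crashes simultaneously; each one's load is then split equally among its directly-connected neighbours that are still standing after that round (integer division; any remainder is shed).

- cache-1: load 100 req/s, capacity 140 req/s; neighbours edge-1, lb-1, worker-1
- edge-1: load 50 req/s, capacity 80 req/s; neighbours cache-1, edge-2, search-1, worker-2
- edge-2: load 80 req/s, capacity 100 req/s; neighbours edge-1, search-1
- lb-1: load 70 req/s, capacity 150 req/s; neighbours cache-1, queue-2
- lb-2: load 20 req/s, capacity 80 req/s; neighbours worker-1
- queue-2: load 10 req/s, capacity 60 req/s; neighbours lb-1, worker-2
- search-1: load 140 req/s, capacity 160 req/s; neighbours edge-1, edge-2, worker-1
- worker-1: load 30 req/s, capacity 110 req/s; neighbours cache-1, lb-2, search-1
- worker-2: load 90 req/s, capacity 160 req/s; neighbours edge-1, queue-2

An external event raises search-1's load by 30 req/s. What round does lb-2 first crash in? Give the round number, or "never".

Round 1 — search-1 at 170 > 160. search-1 crashes.
  search-1 sheds 170 req/s to edge-1, edge-2, worker-1: 56 each (2 lost).
    edge-1: 50+56 = 106 > 80
    edge-2: 80+56 = 136 > 100
    worker-1: 30+56 = 86 ≤ 110
Round 2 — edge-1, edge-2 crash.
  edge-1 sheds 106 req/s to cache-1, worker-2: 53 each.
    cache-1: 100+53 = 153 > 140
    worker-2: 90+53 = 143 ≤ 160
  edge-2 sheds 136 req/s: no online neighbours, lost.
Round 3 — cache-1 crashes.
  cache-1 sheds 153 req/s to lb-1, worker-1: 76 each (1 lost).
    lb-1: 70+76 = 146 ≤ 150
    worker-1: 86+76 = 162 > 110
Round 4 — worker-1 crashes.
  worker-1 sheds 162 req/s to lb-2: 162 each.
    lb-2: 20+162 = 182 > 80
Round 5 — lb-2 crashes.
  lb-2 sheds 182 req/s: no online neighbours, lost.
No further crashes.

5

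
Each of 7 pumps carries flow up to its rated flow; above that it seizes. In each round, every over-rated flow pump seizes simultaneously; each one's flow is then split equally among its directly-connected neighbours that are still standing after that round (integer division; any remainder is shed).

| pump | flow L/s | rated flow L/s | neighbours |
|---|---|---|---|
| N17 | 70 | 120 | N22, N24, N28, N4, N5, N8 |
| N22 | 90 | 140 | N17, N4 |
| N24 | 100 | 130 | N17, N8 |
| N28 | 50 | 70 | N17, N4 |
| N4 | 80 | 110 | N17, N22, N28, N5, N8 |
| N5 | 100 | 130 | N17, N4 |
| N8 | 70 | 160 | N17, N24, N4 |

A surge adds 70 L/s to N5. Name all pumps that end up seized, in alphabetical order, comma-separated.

N17, N22, N24, N28, N4, N5, N8

Round 1 — N5 at 170 > 130. N5 seizes.
  N5 sheds 170 L/s to N17, N4: 85 each.
    N17: 70+85 = 155 > 120
    N4: 80+85 = 165 > 110
Round 2 — N17, N4 seize.
  N17 sheds 155 L/s to N22, N24, N28, N8: 38 each (3 lost).
    N22: 90+38 = 128 ≤ 140
    N24: 100+38 = 138 > 130
    N28: 50+38 = 88 > 70
    N8: 70+38 = 108 ≤ 160
  N4 sheds 165 L/s to N22, N28, N8: 55 each.
    N22: 128+55 = 183 > 140
    N28: 88+55 = 143 > 70
    N8: 108+55 = 163 > 160
Round 3 — N22, N24, N28, N8 seize.
  N22 sheds 183 L/s: no online neighbours, lost.
  N24 sheds 138 L/s: no online neighbours, lost.
  N28 sheds 143 L/s: no online neighbours, lost.
  N8 sheds 163 L/s: no online neighbours, lost.
No further seizures.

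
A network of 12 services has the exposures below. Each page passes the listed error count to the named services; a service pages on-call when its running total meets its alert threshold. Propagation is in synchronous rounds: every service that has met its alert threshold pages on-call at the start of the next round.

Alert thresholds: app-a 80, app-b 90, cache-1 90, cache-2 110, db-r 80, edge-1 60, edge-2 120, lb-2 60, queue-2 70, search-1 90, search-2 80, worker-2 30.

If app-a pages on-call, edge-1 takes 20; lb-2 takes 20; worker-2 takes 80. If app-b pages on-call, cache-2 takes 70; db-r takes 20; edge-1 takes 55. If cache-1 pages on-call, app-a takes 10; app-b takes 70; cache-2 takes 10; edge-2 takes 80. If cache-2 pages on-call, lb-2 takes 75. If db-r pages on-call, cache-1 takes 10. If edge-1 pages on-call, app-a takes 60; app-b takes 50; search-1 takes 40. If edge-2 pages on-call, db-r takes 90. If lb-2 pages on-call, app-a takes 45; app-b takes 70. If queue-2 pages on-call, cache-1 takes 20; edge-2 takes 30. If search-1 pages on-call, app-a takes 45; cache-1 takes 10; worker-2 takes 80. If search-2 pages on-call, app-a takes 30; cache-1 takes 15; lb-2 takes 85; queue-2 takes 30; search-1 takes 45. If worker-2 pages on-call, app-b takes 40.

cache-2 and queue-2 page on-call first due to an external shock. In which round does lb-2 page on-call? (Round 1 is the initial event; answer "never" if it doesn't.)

2

Round 1 — cache-2, queue-2 page on-call (initial).
  cache-1: +20 → 20 < 90
  edge-2: +30 → 30 < 120
  lb-2: +75 → 75 ≥ 60
Round 2 — lb-2 pages on-call.
  app-a: +45 → 45 < 80
  app-b: +70 → 70 < 90
No further pages.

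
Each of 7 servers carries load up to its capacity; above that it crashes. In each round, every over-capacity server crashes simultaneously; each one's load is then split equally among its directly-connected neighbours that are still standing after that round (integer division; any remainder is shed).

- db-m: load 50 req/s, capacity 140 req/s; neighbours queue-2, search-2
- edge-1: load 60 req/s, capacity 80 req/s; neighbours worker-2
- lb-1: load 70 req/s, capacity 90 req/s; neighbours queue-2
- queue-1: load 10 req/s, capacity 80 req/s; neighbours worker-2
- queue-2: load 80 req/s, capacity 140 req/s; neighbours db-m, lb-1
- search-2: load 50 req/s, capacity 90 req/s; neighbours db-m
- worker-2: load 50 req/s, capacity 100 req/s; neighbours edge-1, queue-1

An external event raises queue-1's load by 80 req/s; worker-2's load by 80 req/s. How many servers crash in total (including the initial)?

Round 1 — queue-1 at 90 > 80; worker-2 at 130 > 100. queue-1, worker-2 crash.
  queue-1 sheds 90 req/s: no online neighbours, lost.
  worker-2 sheds 130 req/s to edge-1: 130 each.
    edge-1: 60+130 = 190 > 80
Round 2 — edge-1 crashes.
  edge-1 sheds 190 req/s: no online neighbours, lost.
No further crashes.

3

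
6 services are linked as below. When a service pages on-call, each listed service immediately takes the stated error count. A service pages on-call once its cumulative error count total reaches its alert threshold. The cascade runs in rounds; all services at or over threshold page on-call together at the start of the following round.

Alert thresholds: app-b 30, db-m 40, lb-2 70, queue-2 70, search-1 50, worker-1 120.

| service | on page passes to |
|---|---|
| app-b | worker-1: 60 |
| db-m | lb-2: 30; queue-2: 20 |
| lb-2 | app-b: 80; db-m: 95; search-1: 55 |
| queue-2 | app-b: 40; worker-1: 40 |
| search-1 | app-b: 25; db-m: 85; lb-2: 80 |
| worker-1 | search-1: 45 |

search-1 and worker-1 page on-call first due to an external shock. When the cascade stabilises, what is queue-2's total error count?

Round 1 — search-1, worker-1 page on-call (initial).
  app-b: +25 → 25 < 30
  db-m: +85 → 85 ≥ 40
  lb-2: +80 → 80 ≥ 70
Round 2 — db-m, lb-2 page on-call.
  app-b: +80 → 105 ≥ 30
  queue-2: +20 → 20 < 70
Round 3 — app-b pages on-call.
No further pages.

20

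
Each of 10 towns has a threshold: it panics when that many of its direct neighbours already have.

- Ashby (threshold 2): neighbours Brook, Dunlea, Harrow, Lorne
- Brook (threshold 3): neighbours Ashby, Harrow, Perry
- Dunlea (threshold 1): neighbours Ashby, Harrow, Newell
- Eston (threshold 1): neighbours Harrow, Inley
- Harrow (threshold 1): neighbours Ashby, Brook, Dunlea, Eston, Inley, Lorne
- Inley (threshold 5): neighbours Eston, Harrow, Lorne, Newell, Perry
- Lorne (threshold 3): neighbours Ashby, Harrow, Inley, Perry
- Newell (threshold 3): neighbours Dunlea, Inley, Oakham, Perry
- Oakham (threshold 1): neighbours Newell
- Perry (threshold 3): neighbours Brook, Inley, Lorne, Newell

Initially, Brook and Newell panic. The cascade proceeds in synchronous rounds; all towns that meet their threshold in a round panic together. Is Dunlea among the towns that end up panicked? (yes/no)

yes

Round 1 — Brook, Newell panic (initial).
Round 2 — checking thresholds:
  Ashby: 1 of 4 neighbours < 2, below threshold.
  Dunlea: 1 of 3 neighbours ≥ 1, panics.
  Harrow: 1 of 6 neighbours ≥ 1, panics.
  Inley: 1 of 5 neighbours < 5, below threshold.
  Oakham: 1 of 1 neighbours ≥ 1, panics.
  Perry: 2 of 4 neighbours < 3, below threshold.
Round 3 — checking thresholds:
  Ashby: 3 of 4 neighbours ≥ 2, panics.
  Eston: 1 of 2 neighbours ≥ 1, panics.
  Inley: 2 of 5 neighbours < 5, below threshold.
  Lorne: 1 of 4 neighbours < 3, below threshold.
  Perry: 2 of 4 neighbours < 3, below threshold.
Round 4 — no new panics; cascade stops.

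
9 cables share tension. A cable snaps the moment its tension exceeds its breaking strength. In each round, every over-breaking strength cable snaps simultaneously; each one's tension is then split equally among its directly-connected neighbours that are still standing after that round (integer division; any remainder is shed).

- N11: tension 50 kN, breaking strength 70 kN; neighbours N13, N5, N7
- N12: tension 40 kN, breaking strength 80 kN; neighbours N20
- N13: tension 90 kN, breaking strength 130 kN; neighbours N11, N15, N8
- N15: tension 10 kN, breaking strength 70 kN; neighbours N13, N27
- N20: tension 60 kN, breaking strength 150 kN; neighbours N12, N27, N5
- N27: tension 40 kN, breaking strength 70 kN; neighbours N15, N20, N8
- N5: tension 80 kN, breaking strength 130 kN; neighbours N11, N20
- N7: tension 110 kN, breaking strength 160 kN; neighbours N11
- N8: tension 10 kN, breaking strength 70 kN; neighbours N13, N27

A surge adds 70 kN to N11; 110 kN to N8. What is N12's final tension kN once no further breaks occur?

40

Round 1 — N11 at 120 > 70; N8 at 120 > 70. N11, N8 snap.
  N11 sheds 120 kN to N13, N5, N7: 40 each.
    N13: 90+40 = 130 ≤ 130
    N5: 80+40 = 120 ≤ 130
    N7: 110+40 = 150 ≤ 160
  N8 sheds 120 kN to N13, N27: 60 each.
    N13: 130+60 = 190 > 130
    N27: 40+60 = 100 > 70
Round 2 — N13, N27 snap.
  N13 sheds 190 kN to N15: 190 each.
    N15: 10+190 = 200 > 70
  N27 sheds 100 kN to N15, N20: 50 each.
    N15: 200+50 = 250 > 70
    N20: 60+50 = 110 ≤ 150
Round 3 — N15 snaps.
  N15 sheds 250 kN: no online neighbours, lost.
No further breaks.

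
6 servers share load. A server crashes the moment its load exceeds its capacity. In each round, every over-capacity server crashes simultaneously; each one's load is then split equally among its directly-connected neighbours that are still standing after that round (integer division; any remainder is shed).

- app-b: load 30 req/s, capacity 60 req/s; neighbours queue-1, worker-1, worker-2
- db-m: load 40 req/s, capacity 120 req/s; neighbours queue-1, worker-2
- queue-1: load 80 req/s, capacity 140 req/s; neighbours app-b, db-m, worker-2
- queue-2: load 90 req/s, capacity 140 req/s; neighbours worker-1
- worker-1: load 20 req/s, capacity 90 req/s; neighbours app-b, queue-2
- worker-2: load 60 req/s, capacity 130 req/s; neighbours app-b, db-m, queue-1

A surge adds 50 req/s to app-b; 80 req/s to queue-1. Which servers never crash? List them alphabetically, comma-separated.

queue-2, worker-1

Round 1 — app-b at 80 > 60; queue-1 at 160 > 140. app-b, queue-1 crash.
  app-b sheds 80 req/s to worker-1, worker-2: 40 each.
    worker-1: 20+40 = 60 ≤ 90
    worker-2: 60+40 = 100 ≤ 130
  queue-1 sheds 160 req/s to db-m, worker-2: 80 each.
    db-m: 40+80 = 120 ≤ 120
    worker-2: 100+80 = 180 > 130
Round 2 — worker-2 crashes.
  worker-2 sheds 180 req/s to db-m: 180 each.
    db-m: 120+180 = 300 > 120
Round 3 — db-m crashes.
  db-m sheds 300 req/s: no online neighbours, lost.
No further crashes.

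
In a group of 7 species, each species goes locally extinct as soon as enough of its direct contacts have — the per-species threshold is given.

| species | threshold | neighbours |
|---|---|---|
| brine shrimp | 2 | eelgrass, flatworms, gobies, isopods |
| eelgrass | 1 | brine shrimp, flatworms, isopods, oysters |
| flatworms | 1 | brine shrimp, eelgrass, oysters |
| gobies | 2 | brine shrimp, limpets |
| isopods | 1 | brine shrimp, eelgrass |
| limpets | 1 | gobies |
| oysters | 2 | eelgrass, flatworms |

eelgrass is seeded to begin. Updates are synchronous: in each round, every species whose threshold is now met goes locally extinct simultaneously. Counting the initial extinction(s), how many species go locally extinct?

Round 1 — eelgrass goes locally extinct (initial).
Round 2 — checking thresholds:
  brine shrimp: 1 of 4 neighbours < 2, holds.
  flatworms: 1 of 3 neighbours ≥ 1, goes locally extinct.
  isopods: 1 of 2 neighbours ≥ 1, goes locally extinct.
  oysters: 1 of 2 neighbours < 2, holds.
Round 3 — checking thresholds:
  brine shrimp: 3 of 4 neighbours ≥ 2, goes locally extinct.
  oysters: 2 of 2 neighbours ≥ 2, goes locally extinct.
Round 4 — no new extinctions; cascade stops.

5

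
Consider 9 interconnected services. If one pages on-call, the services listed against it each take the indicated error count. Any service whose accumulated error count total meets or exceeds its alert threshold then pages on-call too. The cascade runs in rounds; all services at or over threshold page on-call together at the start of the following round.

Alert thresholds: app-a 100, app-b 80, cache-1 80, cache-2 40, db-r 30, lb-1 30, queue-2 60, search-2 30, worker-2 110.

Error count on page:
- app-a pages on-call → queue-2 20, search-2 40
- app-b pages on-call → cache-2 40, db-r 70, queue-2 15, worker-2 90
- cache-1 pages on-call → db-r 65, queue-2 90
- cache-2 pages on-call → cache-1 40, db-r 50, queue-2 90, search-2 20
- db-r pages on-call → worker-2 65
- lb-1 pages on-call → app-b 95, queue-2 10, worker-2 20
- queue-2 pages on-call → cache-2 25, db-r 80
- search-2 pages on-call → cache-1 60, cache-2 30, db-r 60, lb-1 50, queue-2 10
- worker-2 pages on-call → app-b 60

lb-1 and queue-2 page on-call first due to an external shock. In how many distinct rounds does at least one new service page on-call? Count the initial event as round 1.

Round 1 — lb-1, queue-2 page on-call (initial).
  app-b: +95 → 95 ≥ 80
  cache-2: +25 → 25 < 40
  db-r: +80 → 80 ≥ 30
  worker-2: +20 → 20 < 110
Round 2 — app-b, db-r page on-call.
  cache-2: +40 → 65 ≥ 40
  worker-2: +90+65 → 175 ≥ 110
Round 3 — cache-2, worker-2 page on-call.
  cache-1: +40 → 40 < 80
  search-2: +20 → 20 < 30
No further pages.

3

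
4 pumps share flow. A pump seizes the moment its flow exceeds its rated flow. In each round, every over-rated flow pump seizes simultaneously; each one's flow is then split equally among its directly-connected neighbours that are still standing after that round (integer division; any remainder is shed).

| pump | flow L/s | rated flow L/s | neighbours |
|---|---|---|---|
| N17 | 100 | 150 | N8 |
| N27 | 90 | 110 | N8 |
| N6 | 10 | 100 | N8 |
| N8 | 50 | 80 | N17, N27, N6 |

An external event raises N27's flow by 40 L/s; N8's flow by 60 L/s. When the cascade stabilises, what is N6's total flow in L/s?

65

Round 1 — N27 at 130 > 110; N8 at 110 > 80. N27, N8 seize.
  N27 sheds 130 L/s: no online neighbours, lost.
  N8 sheds 110 L/s to N17, N6: 55 each.
    N17: 100+55 = 155 > 150
    N6: 10+55 = 65 ≤ 100
Round 2 — N17 seizes.
  N17 sheds 155 L/s: no online neighbours, lost.
No further seizures.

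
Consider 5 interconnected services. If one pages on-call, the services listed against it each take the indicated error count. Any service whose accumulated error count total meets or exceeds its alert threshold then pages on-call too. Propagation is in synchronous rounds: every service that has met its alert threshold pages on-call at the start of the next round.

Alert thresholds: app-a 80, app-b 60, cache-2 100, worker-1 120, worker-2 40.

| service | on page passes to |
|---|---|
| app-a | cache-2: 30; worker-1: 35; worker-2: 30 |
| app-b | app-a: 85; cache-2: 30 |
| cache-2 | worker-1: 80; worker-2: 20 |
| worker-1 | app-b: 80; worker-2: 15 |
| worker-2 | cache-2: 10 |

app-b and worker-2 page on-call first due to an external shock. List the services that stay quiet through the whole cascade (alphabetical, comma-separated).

Round 1 — app-b, worker-2 page on-call (initial).
  app-a: +85 → 85 ≥ 80
  cache-2: +30+10 → 40 < 100
Round 2 — app-a pages on-call.
  cache-2: +30 → 70 < 100
  worker-1: +35 → 35 < 120
No further pages.

cache-2, worker-1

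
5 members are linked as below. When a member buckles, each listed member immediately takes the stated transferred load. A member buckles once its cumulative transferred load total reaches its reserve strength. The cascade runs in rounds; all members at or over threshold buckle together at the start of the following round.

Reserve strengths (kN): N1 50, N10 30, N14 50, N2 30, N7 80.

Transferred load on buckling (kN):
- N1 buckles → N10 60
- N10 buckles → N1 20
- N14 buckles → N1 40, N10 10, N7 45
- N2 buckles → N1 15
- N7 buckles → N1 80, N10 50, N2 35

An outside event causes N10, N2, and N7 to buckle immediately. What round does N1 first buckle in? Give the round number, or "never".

2

Round 1 — N10, N2, N7 buckle (initial).
  N1: +20+15+80 → 115 ≥ 50
Round 2 — N1 buckles.
No further bucklings.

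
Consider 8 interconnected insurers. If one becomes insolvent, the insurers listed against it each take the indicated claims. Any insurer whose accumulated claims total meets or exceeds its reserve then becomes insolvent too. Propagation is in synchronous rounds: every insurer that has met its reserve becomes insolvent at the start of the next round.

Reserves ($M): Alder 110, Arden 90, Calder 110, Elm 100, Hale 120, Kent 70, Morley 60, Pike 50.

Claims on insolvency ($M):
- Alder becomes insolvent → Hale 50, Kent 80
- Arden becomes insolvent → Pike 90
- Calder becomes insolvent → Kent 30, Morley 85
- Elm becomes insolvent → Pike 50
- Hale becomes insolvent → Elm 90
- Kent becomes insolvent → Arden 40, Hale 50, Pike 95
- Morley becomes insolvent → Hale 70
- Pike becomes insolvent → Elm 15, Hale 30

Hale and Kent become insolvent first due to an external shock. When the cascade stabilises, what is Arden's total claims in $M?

Round 1 — Hale, Kent become insolvent (initial).
  Arden: +40 → 40 < 90
  Elm: +90 → 90 < 100
  Pike: +95 → 95 ≥ 50
Round 2 — Pike becomes insolvent.
  Elm: +15 → 105 ≥ 100
Round 3 — Elm becomes insolvent.
No further insolvencies.

40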